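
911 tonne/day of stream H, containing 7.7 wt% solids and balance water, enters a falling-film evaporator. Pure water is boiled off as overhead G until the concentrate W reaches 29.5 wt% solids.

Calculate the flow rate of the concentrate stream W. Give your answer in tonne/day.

237.8 tonne/day

solids is conserved: 911×0.077 = 70.147 tonne/day all reports to the concentrate.
Concentrate = 70.147/(target fraction) = 237.79 tonne/day.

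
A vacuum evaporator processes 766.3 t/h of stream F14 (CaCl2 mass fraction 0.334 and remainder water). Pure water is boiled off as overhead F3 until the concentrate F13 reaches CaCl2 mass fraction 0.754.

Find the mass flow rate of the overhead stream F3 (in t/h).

426.9 t/h

CaCl2 is conserved: 766.3×0.334 = 255.94 t/h all reports to the concentrate.
Concentrate = 255.94/(target fraction) = 339.45 t/h.
Overhead = 766.3 − 339.45 = 426.85 t/h.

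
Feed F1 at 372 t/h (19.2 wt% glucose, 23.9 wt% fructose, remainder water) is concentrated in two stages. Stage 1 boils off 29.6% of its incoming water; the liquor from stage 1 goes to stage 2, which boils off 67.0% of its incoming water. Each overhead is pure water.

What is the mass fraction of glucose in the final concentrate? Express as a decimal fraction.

0.341

water in feed = 372×0.569 = 211.67 t/h.
After stage 1: water left = (1−0.296)×211.67 = 149.01; stream total = 309.35 t/h.
After stage 2: water left = (1−0.670)×149.01 = 49.175; final concentrate = 209.51 t/h.
glucose fraction = 71.424/209.51 = 0.341.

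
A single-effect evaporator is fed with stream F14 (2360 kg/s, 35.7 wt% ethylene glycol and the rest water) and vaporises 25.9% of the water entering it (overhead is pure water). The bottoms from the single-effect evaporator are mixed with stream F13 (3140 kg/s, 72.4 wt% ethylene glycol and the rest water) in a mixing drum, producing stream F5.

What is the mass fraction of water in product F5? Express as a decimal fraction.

0.390

Vapour removed = 0.259×0.643×2360 = 393.03 kg/s; concentrate = 1967 kg/s.
water reaching the mixer = 1124.5 (from concentrate) + 3140×0.276 = 1991.1 kg/s.
Product flow = 1967 + 3140 = 5107 kg/s; water fraction = 0.390.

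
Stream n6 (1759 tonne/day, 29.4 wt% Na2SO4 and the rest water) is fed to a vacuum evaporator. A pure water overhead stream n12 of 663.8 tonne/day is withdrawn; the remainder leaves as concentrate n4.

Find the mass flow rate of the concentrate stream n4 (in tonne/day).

1095 tonne/day

Concentrate = 1759 − 663.8 = 1095.2 tonne/day.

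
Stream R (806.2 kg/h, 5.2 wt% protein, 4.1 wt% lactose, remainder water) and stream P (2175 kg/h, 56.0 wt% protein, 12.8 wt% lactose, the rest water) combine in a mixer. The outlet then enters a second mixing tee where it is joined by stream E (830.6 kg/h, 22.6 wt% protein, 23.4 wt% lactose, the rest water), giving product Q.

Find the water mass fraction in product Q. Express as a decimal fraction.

0.4875

Overall, product flow = 3811.8 kg/h.
water in = 806.2×0.907 + 2175×0.312 + 830.6×0.540 = 1858.3 kg/h.
water fraction in Q = 0.4875.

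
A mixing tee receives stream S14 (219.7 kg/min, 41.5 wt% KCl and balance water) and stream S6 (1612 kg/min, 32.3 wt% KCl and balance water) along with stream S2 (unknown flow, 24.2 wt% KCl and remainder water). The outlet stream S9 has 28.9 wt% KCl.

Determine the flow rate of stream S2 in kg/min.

Let S2 be the unknown flow. Total out = 1831.7 + S2.
KCl balance: 611.85 + 0.242·S2 = 0.289·(1831.7 + S2)
(0.242 − 0.289)·S2 = 0.289×1831.7 − 611.85 = -82.49
S2 = -82.49 / -0.047 = 1755.1 kg/min

1755 kg/min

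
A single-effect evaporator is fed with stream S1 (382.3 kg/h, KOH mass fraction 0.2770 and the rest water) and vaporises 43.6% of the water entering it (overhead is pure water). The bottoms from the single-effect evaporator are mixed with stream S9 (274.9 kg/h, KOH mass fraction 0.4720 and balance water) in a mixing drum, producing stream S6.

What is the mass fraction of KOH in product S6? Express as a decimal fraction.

Vapour removed = 0.436×0.723×382.3 = 120.51 kg/h; concentrate = 261.79 kg/h.
KOH reaching the mixer = 105.9 (from concentrate) + 274.9×0.472 = 235.65 kg/h.
Product flow = 261.79 + 274.9 = 536.69 kg/h; KOH fraction = 0.4391.

0.4391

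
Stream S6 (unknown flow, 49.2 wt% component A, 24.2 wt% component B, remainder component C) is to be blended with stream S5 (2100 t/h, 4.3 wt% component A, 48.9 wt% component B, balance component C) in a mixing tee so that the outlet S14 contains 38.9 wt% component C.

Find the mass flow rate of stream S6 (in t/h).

1349 t/h

Let S6 be the unknown flow. Total out = 2100 + S6.
component C balance: 982.8 + 0.266·S6 = 0.389·(2100 + S6)
(0.266 − 0.389)·S6 = 0.389×2100 − 982.8 = -165.9
S6 = -165.9 / -0.123 = 1348.8 t/h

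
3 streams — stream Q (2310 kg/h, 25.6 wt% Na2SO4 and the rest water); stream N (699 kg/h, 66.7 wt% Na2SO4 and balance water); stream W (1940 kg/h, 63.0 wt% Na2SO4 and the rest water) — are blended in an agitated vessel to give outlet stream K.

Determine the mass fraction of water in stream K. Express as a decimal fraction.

Total flow out = 2310 + 699 + 1940 = 4949 kg/h.
water in = 2310×0.744 + 699×0.333 + 1940×0.370 = 2669.2 kg/h.
water mass fraction in K = 2669.2/4949 = 0.5393.

0.5393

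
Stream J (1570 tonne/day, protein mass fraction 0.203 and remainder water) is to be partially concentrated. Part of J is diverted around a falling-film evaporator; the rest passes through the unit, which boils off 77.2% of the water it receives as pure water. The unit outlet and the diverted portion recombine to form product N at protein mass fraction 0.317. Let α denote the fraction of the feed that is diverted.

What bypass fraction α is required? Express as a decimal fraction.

All 1570×0.203 = 318.71 tonne/day of protein reaches N, so N = 318.71/0.317 = 1005.4 tonne/day and vapour = 564.61 tonne/day.
The evaporator receives (1−α)·1570 of feed at 0.797 water and removes 0.772 of that water:
0.772×0.797×(1−α)×1570 = 564.61
(1−α) = 564.61/966 = 0.5845;  α = 0.4155.

0.416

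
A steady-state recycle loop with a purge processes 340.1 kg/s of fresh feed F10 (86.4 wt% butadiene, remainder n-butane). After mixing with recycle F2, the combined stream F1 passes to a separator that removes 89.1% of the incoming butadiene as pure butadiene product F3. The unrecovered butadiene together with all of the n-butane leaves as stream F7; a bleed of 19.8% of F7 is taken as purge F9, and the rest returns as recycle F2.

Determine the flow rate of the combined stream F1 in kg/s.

555.6 kg/s

n-butane enters only via F10 and leaves only via the purge: 340.1×0.136 = 0.198×(n-butane in F7), and the separator passes all n-butane, so n-butane in F1 = n-butane in F7 = 233.6 kg/s.
butadiene in F1: m_A = 340.1×0.864 + (1−0.198)·(1−0.891)·m_A, so m_A = 293.85/0.9126 = 321.99 kg/s.
F1 = 321.99 + 233.6 = 555.6 kg/s.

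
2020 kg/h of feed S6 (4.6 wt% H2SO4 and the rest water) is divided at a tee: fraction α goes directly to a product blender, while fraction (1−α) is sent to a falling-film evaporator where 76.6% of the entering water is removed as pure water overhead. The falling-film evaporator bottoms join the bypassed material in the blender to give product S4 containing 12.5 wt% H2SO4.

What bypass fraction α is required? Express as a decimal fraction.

All 2020×0.046 = 92.92 kg/h of H2SO4 reaches S4, so S4 = 92.92/0.125 = 743.36 kg/h and vapour = 1276.6 kg/h.
The evaporator receives (1−α)·2020 of feed at 0.954 water and removes 0.766 of that water:
0.766×0.954×(1−α)×2020 = 1276.6
(1−α) = 1276.6/1476.1 = 0.8648;  α = 0.1352.

0.135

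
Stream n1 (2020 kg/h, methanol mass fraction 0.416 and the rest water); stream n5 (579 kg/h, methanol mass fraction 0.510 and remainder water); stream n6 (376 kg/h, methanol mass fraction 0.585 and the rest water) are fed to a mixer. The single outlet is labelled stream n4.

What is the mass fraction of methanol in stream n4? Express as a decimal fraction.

0.456

Total flow out = 2020 + 579 + 376 = 2975 kg/h.
methanol in = 2020×0.416 + 579×0.510 + 376×0.585 = 1355.6 kg/h.
methanol mass fraction in n4 = 1355.6/2975 = 0.456.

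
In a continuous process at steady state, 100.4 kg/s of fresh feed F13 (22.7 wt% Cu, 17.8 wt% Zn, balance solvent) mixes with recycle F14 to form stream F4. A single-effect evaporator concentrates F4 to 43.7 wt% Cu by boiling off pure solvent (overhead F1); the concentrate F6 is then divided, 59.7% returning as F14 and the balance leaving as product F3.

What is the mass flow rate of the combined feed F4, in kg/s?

177.7 kg/s

Overall Cu balance (none leaves overhead): Cu in fresh feed = Cu in product, i.e. 100.4×0.227 = (1−0.597)·F6·0.437.
F6 = 22.791/(0.437×0.403) = 129.41 kg/s.
Recycle F14 = 0.597×129.41 = 77.259 kg/s.
Combined feed F4 = 100.4 + 77.259 = 177.66 kg/s.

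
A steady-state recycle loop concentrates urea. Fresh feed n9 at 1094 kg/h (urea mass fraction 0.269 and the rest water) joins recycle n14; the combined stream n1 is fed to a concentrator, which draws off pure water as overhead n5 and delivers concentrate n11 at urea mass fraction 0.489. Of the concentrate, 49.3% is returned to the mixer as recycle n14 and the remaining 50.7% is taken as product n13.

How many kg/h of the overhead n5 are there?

Overall urea balance (none leaves overhead): urea in fresh feed = urea in product, i.e. 1094×0.269 = (1−0.493)·n11·0.489.
n11 = 294.29/(0.489×0.507) = 1187 kg/h.
Recycle n14 = 0.493×1187 = 585.19 kg/h.
Combined feed n1 = 1094 + 585.19 = 1679.2 kg/h.
Overhead n5 = n1 − n11 = 1679.2 − 1187 = 492.19 kg/h.

492.2 kg/h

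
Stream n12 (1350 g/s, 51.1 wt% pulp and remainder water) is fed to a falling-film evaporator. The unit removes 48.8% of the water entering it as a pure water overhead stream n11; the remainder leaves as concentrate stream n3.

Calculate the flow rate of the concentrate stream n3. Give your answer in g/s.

1028 g/s

water entering = 1350×0.489 = 660.15 g/s; overhead removed = 0.488×660.15 = 322.15 g/s.
Concentrate = 1350 − 322.15 = 1027.8 g/s.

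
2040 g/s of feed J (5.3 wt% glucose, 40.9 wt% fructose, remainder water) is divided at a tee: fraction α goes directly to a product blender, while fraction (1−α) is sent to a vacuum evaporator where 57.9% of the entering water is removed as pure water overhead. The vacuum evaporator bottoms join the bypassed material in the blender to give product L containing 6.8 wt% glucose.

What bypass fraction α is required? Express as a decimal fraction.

0.292

All 2040×0.053 = 108.12 g/s of glucose reaches L, so L = 108.12/0.068 = 1590 g/s and vapour = 450 g/s.
The evaporator receives (1−α)·2040 of feed at 0.538 water and removes 0.579 of that water:
0.579×0.538×(1−α)×2040 = 450
(1−α) = 450/635.46 = 0.7081;  α = 0.2919.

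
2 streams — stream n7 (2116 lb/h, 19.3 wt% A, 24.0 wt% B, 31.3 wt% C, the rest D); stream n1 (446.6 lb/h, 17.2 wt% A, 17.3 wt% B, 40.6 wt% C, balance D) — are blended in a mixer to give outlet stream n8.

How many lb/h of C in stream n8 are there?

C out = C in = 2116×0.313 + 446.6×0.406 = 843.63 lb/h.

843.6 lb/h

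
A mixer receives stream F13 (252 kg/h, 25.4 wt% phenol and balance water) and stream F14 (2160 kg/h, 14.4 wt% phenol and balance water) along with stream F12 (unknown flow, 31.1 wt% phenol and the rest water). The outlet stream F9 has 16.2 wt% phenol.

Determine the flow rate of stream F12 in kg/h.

105.3 kg/h

Let F12 be the unknown flow. Total out = 2412 + F12.
phenol balance: 375.05 + 0.311·F12 = 0.162·(2412 + F12)
(0.311 − 0.162)·F12 = 0.162×2412 − 375.05 = 15.696
F12 = 15.696 / 0.149 = 105.34 kg/h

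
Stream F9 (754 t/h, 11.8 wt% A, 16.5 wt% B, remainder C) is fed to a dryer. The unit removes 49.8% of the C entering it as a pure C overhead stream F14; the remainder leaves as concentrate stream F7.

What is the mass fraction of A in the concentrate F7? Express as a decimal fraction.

A is not removed: 754×0.118 = 88.972 t/h of A enters F7.
C entering = 754×0.717 = 540.62 t/h; overhead removed = 0.498×540.62 = 269.23 t/h.
Concentrate = 754 − 269.23 = 484.77 t/h.
Mass fraction = 88.972/484.77 = 0.184.

0.184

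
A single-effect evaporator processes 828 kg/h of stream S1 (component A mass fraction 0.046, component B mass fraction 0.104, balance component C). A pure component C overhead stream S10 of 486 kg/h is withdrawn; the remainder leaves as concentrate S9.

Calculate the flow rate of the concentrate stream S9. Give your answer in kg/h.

Concentrate = 828 − 486 = 342 kg/h.

342 kg/h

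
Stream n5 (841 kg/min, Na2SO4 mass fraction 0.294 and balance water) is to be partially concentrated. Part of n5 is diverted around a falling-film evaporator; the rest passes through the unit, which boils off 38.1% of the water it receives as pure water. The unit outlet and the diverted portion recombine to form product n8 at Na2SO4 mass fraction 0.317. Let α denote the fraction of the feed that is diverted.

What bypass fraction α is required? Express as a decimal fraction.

All 841×0.294 = 247.25 kg/min of Na2SO4 reaches n8, so n8 = 247.25/0.317 = 779.98 kg/min and vapour = 61.019 kg/min.
The evaporator receives (1−α)·841 of feed at 0.706 water and removes 0.381 of that water:
0.381×0.706×(1−α)×841 = 61.019
(1−α) = 61.019/226.22 = 0.2697;  α = 0.7303.

0.730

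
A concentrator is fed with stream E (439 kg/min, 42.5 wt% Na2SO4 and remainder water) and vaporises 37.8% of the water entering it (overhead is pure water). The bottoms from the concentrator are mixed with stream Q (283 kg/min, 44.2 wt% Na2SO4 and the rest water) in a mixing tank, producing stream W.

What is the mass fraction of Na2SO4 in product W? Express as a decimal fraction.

0.497

Vapour removed = 0.378×0.575×439 = 95.417 kg/min; concentrate = 343.58 kg/min.
Na2SO4 reaching the mixer = 186.57 (from concentrate) + 283×0.442 = 311.66 kg/min.
Product flow = 343.58 + 283 = 626.58 kg/min; Na2SO4 fraction = 0.497.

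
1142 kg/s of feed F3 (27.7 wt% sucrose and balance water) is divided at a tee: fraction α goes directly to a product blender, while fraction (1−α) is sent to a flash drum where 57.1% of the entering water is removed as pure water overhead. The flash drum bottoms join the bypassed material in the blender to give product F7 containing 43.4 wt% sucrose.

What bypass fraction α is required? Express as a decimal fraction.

0.124

All 1142×0.277 = 316.33 kg/s of sucrose reaches F7, so F7 = 316.33/0.434 = 728.88 kg/s and vapour = 413.12 kg/s.
The evaporator receives (1−α)·1142 of feed at 0.723 water and removes 0.571 of that water:
0.571×0.723×(1−α)×1142 = 413.12
(1−α) = 413.12/471.46 = 0.8763;  α = 0.1237.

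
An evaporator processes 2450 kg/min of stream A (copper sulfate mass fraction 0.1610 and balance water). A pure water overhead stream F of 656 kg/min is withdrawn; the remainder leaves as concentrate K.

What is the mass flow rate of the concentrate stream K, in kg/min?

Concentrate = 2450 − 656 = 1794 kg/min.

1794 kg/min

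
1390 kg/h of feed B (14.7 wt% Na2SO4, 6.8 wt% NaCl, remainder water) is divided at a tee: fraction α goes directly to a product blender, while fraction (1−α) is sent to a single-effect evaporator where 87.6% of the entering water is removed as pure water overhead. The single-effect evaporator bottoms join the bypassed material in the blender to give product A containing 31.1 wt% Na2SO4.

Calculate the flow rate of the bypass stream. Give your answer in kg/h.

All 1390×0.147 = 204.33 kg/h of Na2SO4 reaches A, so A = 204.33/0.311 = 657.01 kg/h and vapour = 732.99 kg/h.
The evaporator receives (1−α)·1390 of feed at 0.785 water and removes 0.876 of that water:
0.876×0.785×(1−α)×1390 = 732.99
(1−α) = 732.99/955.85 = 0.7668;  α = 0.2332.
Bypass flow = 0.2332×1390 = 324.08 kg/h.

324.1 kg/h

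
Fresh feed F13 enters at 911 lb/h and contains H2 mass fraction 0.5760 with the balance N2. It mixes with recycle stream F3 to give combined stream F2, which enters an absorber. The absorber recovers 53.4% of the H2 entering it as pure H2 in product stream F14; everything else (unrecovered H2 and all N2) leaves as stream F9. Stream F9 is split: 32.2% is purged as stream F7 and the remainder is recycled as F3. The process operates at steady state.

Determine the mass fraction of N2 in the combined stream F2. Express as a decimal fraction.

N2 enters only via F13 and leaves only via the purge: 911×0.424 = 0.322×(N2 in F9), and the absorber passes all N2, so N2 in F2 = N2 in F9 = 1199.6 lb/h.
H2 in F2: m_A = 911×0.576 + (1−0.322)·(1−0.534)·m_A, so m_A = 524.74/0.6841 = 767.1 lb/h.
F2 = 767.1 + 1199.6 = 1966.7 lb/h.
N2 fraction in F2 = 1199.6/1966.7 = 0.6100.

0.6100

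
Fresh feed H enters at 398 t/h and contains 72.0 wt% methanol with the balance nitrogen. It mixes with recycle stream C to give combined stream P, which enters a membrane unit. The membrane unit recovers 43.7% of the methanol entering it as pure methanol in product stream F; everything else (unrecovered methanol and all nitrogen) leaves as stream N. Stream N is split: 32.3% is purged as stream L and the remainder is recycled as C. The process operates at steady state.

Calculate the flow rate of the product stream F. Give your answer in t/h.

202.4 t/h

methanol in P: m_A = 398×0.720 + (1−0.323)·(1−0.437)·m_A, so m_A = 286.56/0.6188 = 463.05 t/h.
Product F = 0.437×463.05 = 202.35 t/h.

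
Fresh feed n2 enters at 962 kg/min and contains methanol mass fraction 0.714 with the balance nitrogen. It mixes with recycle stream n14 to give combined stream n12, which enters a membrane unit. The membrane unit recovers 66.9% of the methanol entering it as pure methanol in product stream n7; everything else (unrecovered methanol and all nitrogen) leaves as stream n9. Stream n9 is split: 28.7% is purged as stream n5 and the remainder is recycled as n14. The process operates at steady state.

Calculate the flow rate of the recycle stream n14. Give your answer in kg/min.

895.7 kg/min

nitrogen enters only via n2 and leaves only via the purge: 962×0.286 = 0.287×(nitrogen in n9), and the membrane unit passes all nitrogen, so nitrogen in n12 = nitrogen in n9 = 958.65 kg/min.
methanol in n12: m_A = 962×0.714 + (1−0.287)·(1−0.669)·m_A, so m_A = 686.87/0.7640 = 899.05 kg/min.
n9 = (1−0.669)×899.05 + 958.65 = 1256.2 kg/min.
Recycle n14 = (1−0.287)×1256.2 = 895.69 kg/min.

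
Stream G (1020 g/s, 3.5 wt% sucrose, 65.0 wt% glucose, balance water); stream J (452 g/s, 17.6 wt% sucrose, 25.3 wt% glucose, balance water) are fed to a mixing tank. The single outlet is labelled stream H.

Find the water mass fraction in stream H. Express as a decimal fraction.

Total flow out = 1020 + 452 = 1472 g/s.
water in = 1020×0.315 + 452×0.571 = 579.39 g/s.
water mass fraction in H = 579.39/1472 = 0.3936.

0.3936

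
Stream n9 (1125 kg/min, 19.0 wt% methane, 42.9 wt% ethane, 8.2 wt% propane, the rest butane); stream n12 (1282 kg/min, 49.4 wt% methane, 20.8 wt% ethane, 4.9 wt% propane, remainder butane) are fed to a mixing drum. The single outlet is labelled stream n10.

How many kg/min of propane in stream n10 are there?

155.1 kg/min

propane out = propane in = 1125×0.082 + 1282×0.049 = 155.07 kg/min.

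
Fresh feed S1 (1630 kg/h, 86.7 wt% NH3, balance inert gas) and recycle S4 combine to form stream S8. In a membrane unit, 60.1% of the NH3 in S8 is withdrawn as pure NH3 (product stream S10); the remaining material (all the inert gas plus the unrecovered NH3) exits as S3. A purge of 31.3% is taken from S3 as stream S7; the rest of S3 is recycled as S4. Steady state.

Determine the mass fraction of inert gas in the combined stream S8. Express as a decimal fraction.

inert gas enters only via S1 and leaves only via the purge: 1630×0.133 = 0.313×(inert gas in S3), and the membrane unit passes all inert gas, so inert gas in S8 = inert gas in S3 = 692.62 kg/h.
NH3 in S8: m_A = 1630×0.867 + (1−0.313)·(1−0.601)·m_A, so m_A = 1413.2/0.7259 = 1946.9 kg/h.
S8 = 1946.9 + 692.62 = 2639.5 kg/h.
inert gas fraction in S8 = 692.62/2639.5 = 0.262.

0.262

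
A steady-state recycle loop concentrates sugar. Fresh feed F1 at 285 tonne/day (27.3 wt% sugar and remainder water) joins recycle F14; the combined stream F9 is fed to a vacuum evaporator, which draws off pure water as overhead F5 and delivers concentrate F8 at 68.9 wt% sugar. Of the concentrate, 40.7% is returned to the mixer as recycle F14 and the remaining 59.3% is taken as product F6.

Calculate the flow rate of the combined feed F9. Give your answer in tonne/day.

Overall sugar balance (none leaves overhead): sugar in fresh feed = sugar in product, i.e. 285×0.273 = (1−0.407)·F8·0.689.
F8 = 77.805/(0.689×0.593) = 190.43 tonne/day.
Recycle F14 = 0.407×190.43 = 77.505 tonne/day.
Combined feed F9 = 285 + 77.505 = 362.5 tonne/day.

362.5 tonne/day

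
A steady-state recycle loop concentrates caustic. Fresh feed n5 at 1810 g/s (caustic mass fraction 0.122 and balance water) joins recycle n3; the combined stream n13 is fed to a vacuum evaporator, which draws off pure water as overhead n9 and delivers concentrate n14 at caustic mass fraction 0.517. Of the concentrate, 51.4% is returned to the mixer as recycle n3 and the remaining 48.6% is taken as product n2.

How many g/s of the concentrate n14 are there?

878.8 g/s

Overall caustic balance (none leaves overhead): caustic in fresh feed = caustic in product, i.e. 1810×0.122 = (1−0.514)·n14·0.517.
n14 = 220.82/(0.517×0.486) = 878.84 g/s.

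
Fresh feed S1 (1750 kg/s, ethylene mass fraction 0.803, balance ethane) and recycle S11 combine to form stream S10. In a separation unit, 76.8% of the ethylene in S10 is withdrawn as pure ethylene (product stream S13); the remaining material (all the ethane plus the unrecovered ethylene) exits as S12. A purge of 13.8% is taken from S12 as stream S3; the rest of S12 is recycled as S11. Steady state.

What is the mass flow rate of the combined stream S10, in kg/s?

4255 kg/s

ethane enters only via S1 and leaves only via the purge: 1750×0.197 = 0.138×(ethane in S12), and the separation unit passes all ethane, so ethane in S10 = ethane in S12 = 2498.2 kg/s.
ethylene in S10: m_A = 1750×0.803 + (1−0.138)·(1−0.768)·m_A, so m_A = 1405.2/0.8000 = 1756.5 kg/s.
S10 = 1756.5 + 2498.2 = 4254.7 kg/s.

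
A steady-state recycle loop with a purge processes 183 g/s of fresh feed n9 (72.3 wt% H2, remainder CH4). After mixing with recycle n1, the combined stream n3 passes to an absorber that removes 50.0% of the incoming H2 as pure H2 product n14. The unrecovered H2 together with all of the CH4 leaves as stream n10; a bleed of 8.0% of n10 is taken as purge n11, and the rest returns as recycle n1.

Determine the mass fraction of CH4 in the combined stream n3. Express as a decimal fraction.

0.721

CH4 enters only via n9 and leaves only via the purge: 183×0.277 = 0.080×(CH4 in n10), and the absorber passes all CH4, so CH4 in n3 = CH4 in n10 = 633.64 g/s.
H2 in n3: m_A = 183×0.723 + (1−0.080)·(1−0.500)·m_A, so m_A = 132.31/0.5400 = 245.02 g/s.
n3 = 245.02 + 633.64 = 878.65 g/s.
CH4 fraction in n3 = 633.64/878.65 = 0.721.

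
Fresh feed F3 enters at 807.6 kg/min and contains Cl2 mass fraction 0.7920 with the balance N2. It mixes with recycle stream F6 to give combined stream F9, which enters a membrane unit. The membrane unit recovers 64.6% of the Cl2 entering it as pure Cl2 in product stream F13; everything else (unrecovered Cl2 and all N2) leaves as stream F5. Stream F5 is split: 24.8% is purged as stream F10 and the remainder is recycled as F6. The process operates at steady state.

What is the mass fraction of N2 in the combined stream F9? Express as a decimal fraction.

0.4373

N2 enters only via F3 and leaves only via the purge: 807.6×0.208 = 0.248×(N2 in F5), and the membrane unit passes all N2, so N2 in F9 = N2 in F5 = 677.34 kg/min.
Cl2 in F9: m_A = 807.6×0.792 + (1−0.248)·(1−0.646)·m_A, so m_A = 639.62/0.7338 = 871.66 kg/min.
F9 = 871.66 + 677.34 = 1549 kg/min.
N2 fraction in F9 = 677.34/1549 = 0.4373.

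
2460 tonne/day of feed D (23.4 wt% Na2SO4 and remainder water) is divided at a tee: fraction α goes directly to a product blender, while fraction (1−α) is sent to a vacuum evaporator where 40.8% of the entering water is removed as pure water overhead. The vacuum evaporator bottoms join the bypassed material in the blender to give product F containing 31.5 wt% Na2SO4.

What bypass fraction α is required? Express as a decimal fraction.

0.177

All 2460×0.234 = 575.64 tonne/day of Na2SO4 reaches F, so F = 575.64/0.315 = 1827.4 tonne/day and vapour = 632.57 tonne/day.
The evaporator receives (1−α)·2460 of feed at 0.766 water and removes 0.408 of that water:
0.408×0.766×(1−α)×2460 = 632.57
(1−α) = 632.57/768.82 = 0.8228;  α = 0.1772.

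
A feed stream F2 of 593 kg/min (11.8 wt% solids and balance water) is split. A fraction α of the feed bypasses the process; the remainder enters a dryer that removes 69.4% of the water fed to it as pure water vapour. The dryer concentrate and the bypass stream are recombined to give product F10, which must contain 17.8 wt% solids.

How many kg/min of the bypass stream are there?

All 593×0.118 = 69.974 kg/min of solids reaches F10, so F10 = 69.974/0.178 = 393.11 kg/min and vapour = 199.89 kg/min.
The evaporator receives (1−α)·593 of feed at 0.882 water and removes 0.694 of that water:
0.694×0.882×(1−α)×593 = 199.89
(1−α) = 199.89/362.98 = 0.5507;  α = 0.4493.
Bypass flow = 0.4493×593 = 266.44 kg/min.

266.4 kg/min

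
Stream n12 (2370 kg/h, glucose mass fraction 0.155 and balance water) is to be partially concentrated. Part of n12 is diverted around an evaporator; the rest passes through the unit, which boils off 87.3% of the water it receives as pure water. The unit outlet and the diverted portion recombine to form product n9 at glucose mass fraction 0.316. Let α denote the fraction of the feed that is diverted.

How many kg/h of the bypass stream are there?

733.1 kg/h

All 2370×0.155 = 367.35 kg/h of glucose reaches n9, so n9 = 367.35/0.316 = 1162.5 kg/h and vapour = 1207.5 kg/h.
The evaporator receives (1−α)·2370 of feed at 0.845 water and removes 0.873 of that water:
0.873×0.845×(1−α)×2370 = 1207.5
(1−α) = 1207.5/1748.3 = 0.6907;  α = 0.3093.
Bypass flow = 0.3093×2370 = 733.12 kg/h.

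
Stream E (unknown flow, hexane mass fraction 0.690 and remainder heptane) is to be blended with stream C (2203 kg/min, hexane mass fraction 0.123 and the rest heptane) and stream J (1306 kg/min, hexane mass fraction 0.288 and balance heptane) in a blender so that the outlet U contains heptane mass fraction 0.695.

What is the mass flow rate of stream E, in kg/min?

1099 kg/min

Let E be the unknown flow. Total out = 3509 + E.
heptane balance: 2861.9 + 0.310·E = 0.695·(3509 + E)
(0.310 − 0.695)·E = 0.695×3509 − 2861.9 = -423.15
E = -423.15 / -0.385 = 1099.1 kg/min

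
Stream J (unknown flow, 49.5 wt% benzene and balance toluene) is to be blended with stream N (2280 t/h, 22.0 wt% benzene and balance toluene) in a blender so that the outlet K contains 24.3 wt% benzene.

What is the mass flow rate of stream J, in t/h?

208.1 t/h

Let J be the unknown flow. Total out = 2280 + J.
benzene balance: 501.6 + 0.495·J = 0.243·(2280 + J)
(0.495 − 0.243)·J = 0.243×2280 − 501.6 = 52.44
J = 52.44 / 0.252 = 208.1 t/h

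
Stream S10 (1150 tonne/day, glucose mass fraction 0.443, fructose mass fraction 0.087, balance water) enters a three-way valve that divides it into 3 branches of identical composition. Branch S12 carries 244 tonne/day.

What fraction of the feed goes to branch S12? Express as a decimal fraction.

Fraction to S12 = 244/1150 = 0.2122.

0.212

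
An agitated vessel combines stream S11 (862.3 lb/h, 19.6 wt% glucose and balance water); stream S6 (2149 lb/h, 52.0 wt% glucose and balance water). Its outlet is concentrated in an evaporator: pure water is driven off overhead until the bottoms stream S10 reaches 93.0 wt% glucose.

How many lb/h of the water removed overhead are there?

1628 lb/h

glucose entering = 862.3×0.196 + 2149×0.520 = 1286.5 lb/h.
All glucose reports to S10, so S10 = 1286.5/0.930 = 1383.3 lb/h.
Total feed = 3011.3 lb/h; overhead = 3011.3 − 1383.3 = 1628 lb/h.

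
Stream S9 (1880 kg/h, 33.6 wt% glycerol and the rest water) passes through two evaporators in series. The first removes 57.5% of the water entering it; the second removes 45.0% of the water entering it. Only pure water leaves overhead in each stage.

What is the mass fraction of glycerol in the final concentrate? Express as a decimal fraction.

water in feed = 1880×0.664 = 1248.3 kg/h.
After stage 1: water left = (1−0.575)×1248.3 = 530.54; stream total = 1162.2 kg/h.
After stage 2: water left = (1−0.450)×530.54 = 291.79; final concentrate = 923.47 kg/h.
glycerol fraction = 631.68/923.47 = 0.684.

0.684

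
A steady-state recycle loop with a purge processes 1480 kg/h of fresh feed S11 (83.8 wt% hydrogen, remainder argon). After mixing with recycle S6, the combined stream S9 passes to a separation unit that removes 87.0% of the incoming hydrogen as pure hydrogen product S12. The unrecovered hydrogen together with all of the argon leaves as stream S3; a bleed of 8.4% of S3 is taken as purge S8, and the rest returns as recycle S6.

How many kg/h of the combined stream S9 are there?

argon enters only via S11 and leaves only via the purge: 1480×0.162 = 0.084×(argon in S3), and the separation unit passes all argon, so argon in S9 = argon in S3 = 2854.3 kg/h.
hydrogen in S9: m_A = 1480×0.838 + (1−0.084)·(1−0.870)·m_A, so m_A = 1240.2/0.8809 = 1407.9 kg/h.
S9 = 1407.9 + 2854.3 = 4262.2 kg/h.

4262 kg/h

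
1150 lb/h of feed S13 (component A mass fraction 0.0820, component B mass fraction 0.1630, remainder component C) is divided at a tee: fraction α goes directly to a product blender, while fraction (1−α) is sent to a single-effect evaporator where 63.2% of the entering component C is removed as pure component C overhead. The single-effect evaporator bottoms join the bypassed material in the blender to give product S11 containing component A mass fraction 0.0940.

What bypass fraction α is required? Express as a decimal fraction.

0.732

All 1150×0.082 = 94.3 lb/h of component A reaches S11, so S11 = 94.3/0.094 = 1003.2 lb/h and vapour = 146.81 lb/h.
The evaporator receives (1−α)·1150 of feed at 0.755 component C and removes 0.632 of that component C:
0.632×0.755×(1−α)×1150 = 146.81
(1−α) = 146.81/548.73 = 0.2675;  α = 0.7325.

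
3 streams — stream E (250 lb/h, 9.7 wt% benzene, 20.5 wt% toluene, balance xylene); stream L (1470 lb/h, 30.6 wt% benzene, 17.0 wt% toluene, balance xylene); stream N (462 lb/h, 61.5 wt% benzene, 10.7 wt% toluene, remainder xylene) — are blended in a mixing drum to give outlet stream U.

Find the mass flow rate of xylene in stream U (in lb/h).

1073 lb/h

xylene out = xylene in = 250×0.698 + 1470×0.524 + 462×0.278 = 1073.2 lb/h.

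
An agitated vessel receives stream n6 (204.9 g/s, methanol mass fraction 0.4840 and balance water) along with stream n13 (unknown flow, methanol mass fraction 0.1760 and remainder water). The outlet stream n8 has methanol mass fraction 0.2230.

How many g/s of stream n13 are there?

1138 g/s

Let n13 be the unknown flow. Total out = 204.9 + n13.
methanol balance: 99.172 + 0.176·n13 = 0.223·(204.9 + n13)
(0.176 − 0.223)·n13 = 0.223×204.9 − 99.172 = -53.479
n13 = -53.479 / -0.047 = 1137.8 g/s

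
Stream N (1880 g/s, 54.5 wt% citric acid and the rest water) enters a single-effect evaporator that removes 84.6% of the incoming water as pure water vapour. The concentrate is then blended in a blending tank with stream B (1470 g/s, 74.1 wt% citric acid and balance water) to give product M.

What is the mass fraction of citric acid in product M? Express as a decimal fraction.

0.805

Vapour removed = 0.846×0.455×1880 = 723.67 g/s; concentrate = 1156.3 g/s.
citric acid reaching the mixer = 1024.6 (from concentrate) + 1470×0.741 = 2113.9 g/s.
Product flow = 1156.3 + 1470 = 2626.3 g/s; citric acid fraction = 0.805.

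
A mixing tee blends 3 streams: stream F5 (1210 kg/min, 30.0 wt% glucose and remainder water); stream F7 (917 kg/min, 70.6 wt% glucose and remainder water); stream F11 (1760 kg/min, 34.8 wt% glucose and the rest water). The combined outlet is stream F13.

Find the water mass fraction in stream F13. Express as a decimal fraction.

0.5825

Total flow out = 1210 + 917 + 1760 = 3887 kg/min.
water in = 1210×0.700 + 917×0.294 + 1760×0.652 = 2264.1 kg/min.
water mass fraction in F13 = 2264.1/3887 = 0.5825.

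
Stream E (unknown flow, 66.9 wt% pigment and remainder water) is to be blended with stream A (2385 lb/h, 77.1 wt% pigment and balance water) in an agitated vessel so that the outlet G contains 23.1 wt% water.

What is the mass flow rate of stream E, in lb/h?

47.7 lb/h

Let E be the unknown flow. Total out = 2385 + E.
water balance: 546.17 + 0.331·E = 0.231·(2385 + E)
(0.331 − 0.231)·E = 0.231×2385 − 546.17 = 4.77
E = 4.77 / 0.100 = 47.7 lb/h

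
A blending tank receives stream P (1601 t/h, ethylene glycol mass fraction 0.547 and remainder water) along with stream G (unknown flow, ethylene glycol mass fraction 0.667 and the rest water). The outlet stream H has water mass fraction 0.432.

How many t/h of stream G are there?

339.6 t/h

Let G be the unknown flow. Total out = 1601 + G.
water balance: 725.25 + 0.333·G = 0.432·(1601 + G)
(0.333 − 0.432)·G = 0.432×1601 − 725.25 = -33.621
G = -33.621 / -0.099 = 339.61 t/h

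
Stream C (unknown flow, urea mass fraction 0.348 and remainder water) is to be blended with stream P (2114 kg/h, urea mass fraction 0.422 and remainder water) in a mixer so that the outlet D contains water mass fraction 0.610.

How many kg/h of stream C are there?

Let C be the unknown flow. Total out = 2114 + C.
water balance: 1221.9 + 0.652·C = 0.610·(2114 + C)
(0.652 − 0.610)·C = 0.610×2114 − 1221.9 = 67.648
C = 67.648 / 0.042 = 1610.7 kg/h

1611 kg/h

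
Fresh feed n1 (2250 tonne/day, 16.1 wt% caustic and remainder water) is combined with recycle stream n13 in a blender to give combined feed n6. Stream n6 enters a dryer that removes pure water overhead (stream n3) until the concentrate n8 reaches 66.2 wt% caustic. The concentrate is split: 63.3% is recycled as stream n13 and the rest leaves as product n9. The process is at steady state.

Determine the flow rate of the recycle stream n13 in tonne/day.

943.8 tonne/day

Overall caustic balance (none leaves overhead): caustic in fresh feed = caustic in product, i.e. 2250×0.161 = (1−0.633)·n8·0.662.
n8 = 362.25/(0.662×0.367) = 1491 tonne/day.
Recycle n13 = 0.633×1491 = 943.82 tonne/day.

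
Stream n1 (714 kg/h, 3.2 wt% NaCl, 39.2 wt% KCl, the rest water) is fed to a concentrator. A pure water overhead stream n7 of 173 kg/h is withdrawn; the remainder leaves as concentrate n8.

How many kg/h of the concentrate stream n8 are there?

541 kg/h

Concentrate = 714 − 173 = 541 kg/h.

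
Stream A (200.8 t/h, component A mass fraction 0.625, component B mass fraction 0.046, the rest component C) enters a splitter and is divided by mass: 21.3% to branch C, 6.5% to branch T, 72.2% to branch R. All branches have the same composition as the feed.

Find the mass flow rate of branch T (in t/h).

13.05 t/h

Branch T flow = 0.065×200.8 = 13.052 t/h.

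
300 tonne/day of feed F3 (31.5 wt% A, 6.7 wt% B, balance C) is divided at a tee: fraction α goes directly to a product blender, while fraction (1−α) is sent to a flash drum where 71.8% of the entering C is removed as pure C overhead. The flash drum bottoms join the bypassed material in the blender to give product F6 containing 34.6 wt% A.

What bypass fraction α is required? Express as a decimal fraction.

0.798

All 300×0.315 = 94.5 tonne/day of A reaches F6, so F6 = 94.5/0.346 = 273.12 tonne/day and vapour = 26.879 tonne/day.
The evaporator receives (1−α)·300 of feed at 0.618 C and removes 0.718 of that C:
0.718×0.618×(1−α)×300 = 26.879
(1−α) = 26.879/133.12 = 0.2019;  α = 0.7981.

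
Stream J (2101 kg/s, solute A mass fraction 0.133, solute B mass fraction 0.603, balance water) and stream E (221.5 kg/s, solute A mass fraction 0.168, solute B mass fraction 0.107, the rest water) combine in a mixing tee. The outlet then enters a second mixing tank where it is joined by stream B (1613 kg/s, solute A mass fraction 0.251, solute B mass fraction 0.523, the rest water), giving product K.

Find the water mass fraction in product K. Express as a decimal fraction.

Overall, product flow = 3935.5 kg/s.
water in = 2101×0.264 + 221.5×0.725 + 1613×0.226 = 1079.8 kg/s.
water fraction in K = 0.274.

0.274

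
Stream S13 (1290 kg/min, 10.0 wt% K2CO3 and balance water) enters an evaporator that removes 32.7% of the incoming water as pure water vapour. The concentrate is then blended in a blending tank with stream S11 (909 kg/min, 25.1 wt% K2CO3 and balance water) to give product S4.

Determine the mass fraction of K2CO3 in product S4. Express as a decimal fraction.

0.196

Vapour removed = 0.327×0.900×1290 = 379.65 kg/min; concentrate = 910.35 kg/min.
K2CO3 reaching the mixer = 129 (from concentrate) + 909×0.251 = 357.16 kg/min.
Product flow = 910.35 + 909 = 1819.4 kg/min; K2CO3 fraction = 0.196.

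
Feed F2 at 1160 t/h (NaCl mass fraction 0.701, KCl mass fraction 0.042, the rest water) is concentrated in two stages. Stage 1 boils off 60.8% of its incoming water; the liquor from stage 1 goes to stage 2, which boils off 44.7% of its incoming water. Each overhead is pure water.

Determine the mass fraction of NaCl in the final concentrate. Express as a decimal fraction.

water in feed = 1160×0.257 = 298.12 t/h.
After stage 1: water left = (1−0.608)×298.12 = 116.86; stream total = 978.74 t/h.
After stage 2: water left = (1−0.447)×116.86 = 64.625; final concentrate = 926.51 t/h.
NaCl fraction = 813.16/926.51 = 0.878.

0.878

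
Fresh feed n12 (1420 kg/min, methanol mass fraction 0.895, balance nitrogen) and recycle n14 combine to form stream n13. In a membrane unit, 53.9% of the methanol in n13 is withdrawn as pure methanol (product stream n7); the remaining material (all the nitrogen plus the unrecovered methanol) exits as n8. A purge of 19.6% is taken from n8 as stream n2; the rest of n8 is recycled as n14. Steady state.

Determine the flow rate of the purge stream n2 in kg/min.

331.6 kg/min

nitrogen enters only via n12 and leaves only via the purge: 1420×0.105 = 0.196×(nitrogen in n8), and the membrane unit passes all nitrogen, so nitrogen in n13 = nitrogen in n8 = 760.71 kg/min.
methanol in n13: m_A = 1420×0.895 + (1−0.196)·(1−0.539)·m_A, so m_A = 1270.9/0.6294 = 2019.4 kg/min.
n8 = (1−0.539)×2019.4 + 760.71 = 1691.6 kg/min.
Purge n2 = 0.196×1691.6 = 331.56 kg/min.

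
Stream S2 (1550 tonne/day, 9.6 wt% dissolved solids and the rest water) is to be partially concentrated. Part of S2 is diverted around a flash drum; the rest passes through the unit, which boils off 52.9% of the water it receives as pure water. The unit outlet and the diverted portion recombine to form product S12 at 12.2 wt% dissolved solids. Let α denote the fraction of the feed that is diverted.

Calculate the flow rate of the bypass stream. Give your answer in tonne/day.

All 1550×0.096 = 148.8 tonne/day of dissolved solids reaches S12, so S12 = 148.8/0.122 = 1219.7 tonne/day and vapour = 330.33 tonne/day.
The evaporator receives (1−α)·1550 of feed at 0.904 water and removes 0.529 of that water:
0.529×0.904×(1−α)×1550 = 330.33
(1−α) = 330.33/741.23 = 0.4456;  α = 0.5544.
Bypass flow = 0.5544×1550 = 859.25 tonne/day.

859.2 tonne/day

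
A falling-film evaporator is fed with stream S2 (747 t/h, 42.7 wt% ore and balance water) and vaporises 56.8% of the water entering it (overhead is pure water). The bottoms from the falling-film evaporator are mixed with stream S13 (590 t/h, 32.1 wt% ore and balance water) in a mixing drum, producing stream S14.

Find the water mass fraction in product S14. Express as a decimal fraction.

0.535

Vapour removed = 0.568×0.573×747 = 243.12 t/h; concentrate = 503.88 t/h.
water reaching the mixer = 184.91 (from concentrate) + 590×0.679 = 585.52 t/h.
Product flow = 503.88 + 590 = 1093.9 t/h; water fraction = 0.535.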